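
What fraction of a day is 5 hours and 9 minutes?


0.2146 (21.46%)

Total minutes: 5×60 + 9 = 309
Day = 24×60 = 1440 minutes
Fraction = 309/1440 ≈ 0.2146
As a percentage: 309/1440 × 100 ≈ 21.46%


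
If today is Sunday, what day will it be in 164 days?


Start: Sunday (index 6)
(6 + 164) mod 7
= 170 mod 7
= 2
Index 2 → Wednesday

Wednesday


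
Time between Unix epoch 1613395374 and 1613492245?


Difference = 1613492245 - 1613395374 = 96871 seconds
In hours: 96871 / 3600 ≈ 26.9
In days: 96871 / 86400 ≈ 1.12

96871 seconds (26.9 hours / 1.12 days)


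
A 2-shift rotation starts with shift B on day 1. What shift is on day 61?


Shifts: A, B
Start: B (index 1)
Day 61: (1 + 61 - 1) mod 2
= 61 mod 2
= 1
Index 1 → shift B

Shift B


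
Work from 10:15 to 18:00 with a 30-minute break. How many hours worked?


7h 15m (435 minutes)

Total time = (18×60+0) - (10×60+15)
= 1080 - 615 = 465 min
Minus break: 465 - 30 = 435 min
= 7h 15m


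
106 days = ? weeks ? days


15 weeks 1 days

Weeks: 106 ÷ 7 = 15 remainder 1


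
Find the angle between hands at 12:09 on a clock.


49.5°

Hour hand (12 ≡ 0 on the dial): 0×30 + 9×0.5 = 4.5°
Minute hand = 9×6 = 54°
Difference = |4.5 - 54| = 49.5°


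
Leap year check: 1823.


No

Rules: divisible by 4 AND (not by 100 OR by 400)
1823 ÷ 4 = 455 remainder 3 → not divisible by 4
Not divisible by 4 → not a leap year


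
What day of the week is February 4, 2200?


Tuesday

Zeller's congruence:
q=4, m=14, k=99, j=21
h = (4 + ⌊13×15/5⌋ + 99 + ⌊99/4⌋ + ⌊21/4⌋ - 2×21) mod 7
= (4 + 39 + 99 + 24 + 5 - 42) mod 7
= 129 mod 7 = 3
h=3 → Tuesday


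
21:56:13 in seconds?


Hours: 21 × 3600 = 75600
Minutes: 56 × 60 = 3360
Seconds: 13
Total = 75600 + 3360 + 13 = 78973

78973 seconds


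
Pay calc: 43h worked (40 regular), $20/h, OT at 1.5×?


Regular: 40h × $20 = $800.00
Overtime: 43 - 40 = 3h
OT pay: 3h × $20 × 1.5 = $90.00
Total = $800.00 + $90.00 = $890.00

$890.00


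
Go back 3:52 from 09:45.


05:53

Start: 585 minutes from midnight
Subtract: 232 minutes
Remaining: 585 - 232 = 353
Hours: 5, Minutes: 53


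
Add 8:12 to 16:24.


00:36 (next day)

Start: 984 minutes from midnight
Add: 492 minutes
Total: 1476 minutes
Hours: 1476 ÷ 60 = 24 remainder 36
24 ≥ 24 → 24 - 24 = 0 (next day)


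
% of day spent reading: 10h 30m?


Time: 630 minutes
Day: 1440 minutes
Percentage = (630/1440) × 100 ≈ 43.8%

43.8%


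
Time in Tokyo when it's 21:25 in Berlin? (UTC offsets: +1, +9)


05:25 (next day)

Time difference = UTC+9 - UTC+1 = +8 hours
New hour = (21 + 8) mod 24
= 29 mod 24 = 5
Minutes unchanged → 05:25; 29 ≥ 24 → next day


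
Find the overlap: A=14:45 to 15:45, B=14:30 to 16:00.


60 minutes

Meeting A: 885-945 (in minutes from midnight)
Meeting B: 870-960
Overlap start = max(885, 870) = 885
Overlap end = min(945, 960) = 945
Overlap = max(0, 945 - 885) = 60 min


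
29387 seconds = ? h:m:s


8h 9m 47s

Hours: 29387 ÷ 3600 = 8 remainder 587
Minutes: 587 ÷ 60 = 9 remainder 47
Seconds: 47


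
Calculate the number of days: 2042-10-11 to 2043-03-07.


147 days

From October 11, 2042 to March 7, 2043
Rest of October 2042: 31 - 11 = 20
Full months: November 30, December 31, January 31, February 2043 28
Days into March 2043: 7
Total = 20 + 30 + 31 + 31 + 28 + 7 = 147 days


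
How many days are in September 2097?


30 days

Month: September (month 9)
September has 30 days


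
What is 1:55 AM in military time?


Input: 1:55 AM
AM hour stays: 1

01:55


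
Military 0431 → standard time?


Hour: 4
4 < 12 → AM

4:31 AM


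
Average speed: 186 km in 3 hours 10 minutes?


58.7 km/h

Distance: 186 km
Time: 3h 10m = 190 min = 190/60 = 19/6 hours
Speed = 186 ÷ (19/6) = 186 × 6 / 19 = 1116/19 ≈ 58.7 km/h


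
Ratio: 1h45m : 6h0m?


7:24 (0.29)

Duration 1: 105 minutes
Duration 2: 360 minutes
Ratio = 105:360
GCD = 15
Simplified = 7:24
As a decimal: 7/24 ≈ 0.29


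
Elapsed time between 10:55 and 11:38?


0h 43m

End time in minutes: 11×60 + 38 = 698
Start time in minutes: 10×60 + 55 = 655
Difference = 698 - 655 = 43 minutes
= 0 hours 43 minutes


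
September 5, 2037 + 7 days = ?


September 12, 2037

Start: September 5, 2037
Add 7 days
September 5 + 7 = September 12, 2037


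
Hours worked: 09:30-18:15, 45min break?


Total time = (18×60+15) - (9×60+30)
= 1095 - 570 = 525 min
Minus break: 525 - 45 = 480 min
= 8h 0m

8h 0m (480 minutes)


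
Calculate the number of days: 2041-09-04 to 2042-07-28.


327 days

From September 4, 2041 to July 28, 2042
Rest of September 2041: 30 - 4 = 26
Full months: October 31, November 30, December 31, January 31, February 2042 28, March 31, April 30, May 31, June 30
Days into July 2042: 28
Total = 26 + 31 + 30 + 31 + 31 + 28 + 31 + 30 + 31 + 30 + 28 = 327 days


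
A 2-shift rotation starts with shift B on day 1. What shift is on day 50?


Shifts: A, B
Start: B (index 1)
Day 50: (1 + 50 - 1) mod 2
= 50 mod 2
= 0
Index 0 → shift A

Shift A


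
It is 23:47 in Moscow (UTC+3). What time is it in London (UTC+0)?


20:47

Time difference = UTC+0 - UTC+3 = -3 hours
New hour = (23 -3) mod 24
= 20 mod 24 = 20
Minutes unchanged → 20:47


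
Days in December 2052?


31 days

Month: December (month 12)
December has 31 days


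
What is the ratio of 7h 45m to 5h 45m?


Duration 1: 465 minutes
Duration 2: 345 minutes
Ratio = 465:345
GCD = 15
Simplified = 31:23
As a decimal: 31/23 ≈ 1.35

31:23 (1.35)


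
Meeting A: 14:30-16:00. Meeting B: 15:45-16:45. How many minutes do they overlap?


15 minutes

Meeting A: 870-960 (in minutes from midnight)
Meeting B: 945-1005
Overlap start = max(870, 945) = 945
Overlap end = min(960, 1005) = 960
Overlap = max(0, 960 - 945) = 15 min


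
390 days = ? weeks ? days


55 weeks 5 days

Weeks: 390 ÷ 7 = 55 remainder 5


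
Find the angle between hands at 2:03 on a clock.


Hour hand = 2×30 + 3×0.5 = 61.5°
Minute hand = 3×6 = 18°
Difference = |61.5 - 18| = 43.5°

43.5°


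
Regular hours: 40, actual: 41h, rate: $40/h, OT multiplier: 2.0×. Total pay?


$1680.00

Regular: 40h × $40 = $1600.00
Overtime: 41 - 40 = 1h
OT pay: 1h × $40 × 2.0 = $80.00
Total = $1600.00 + $80.00 = $1680.00


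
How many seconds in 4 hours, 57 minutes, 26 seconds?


17846 seconds

Hours: 4 × 3600 = 14400
Minutes: 57 × 60 = 3420
Seconds: 26
Total = 14400 + 3420 + 26 = 17846


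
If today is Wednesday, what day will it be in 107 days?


Friday

Start: Wednesday (index 2)
(2 + 107) mod 7
= 109 mod 7
= 4
Index 4 → Friday


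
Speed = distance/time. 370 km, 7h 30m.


Distance: 370 km
Time: 7h 30m = 450 min = 450/60 = 15/2 hours
Speed = 370 ÷ (15/2) = 370 × 2 / 15 = 740/15 ≈ 49.3 km/h

49.3 km/h


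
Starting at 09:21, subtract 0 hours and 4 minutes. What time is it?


09:17

Start: 561 minutes from midnight
Subtract: 4 minutes
Remaining: 561 - 4 = 557
Hours: 9, Minutes: 17


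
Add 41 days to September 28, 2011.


Start: September 28, 2011
Add 41 days
September 28 → October 1: 30 - 28 + 1 = 3 days (41 - 3 = 38 left)
October 1 → November 1: 31 - 1 + 1 = 31 days (38 - 31 = 7 left)
November 1 + 7 = November 8, 2011

November 8, 2011


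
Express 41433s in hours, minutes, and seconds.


Hours: 41433 ÷ 3600 = 11 remainder 1833
Minutes: 1833 ÷ 60 = 30 remainder 33
Seconds: 33

11h 30m 33s


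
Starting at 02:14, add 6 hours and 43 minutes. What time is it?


Start: 134 minutes from midnight
Add: 403 minutes
Total: 537 minutes
Hours: 537 ÷ 60 = 8 remainder 57

08:57


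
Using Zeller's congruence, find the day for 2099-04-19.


Zeller's congruence:
q=19, m=4, k=99, j=20
h = (19 + ⌊13×5/5⌋ + 99 + ⌊99/4⌋ + ⌊20/4⌋ - 2×20) mod 7
= (19 + 13 + 99 + 24 + 5 - 40) mod 7
= 120 mod 7 = 1
h=1 → Sunday

Sunday


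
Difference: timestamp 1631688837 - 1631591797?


Difference = 1631688837 - 1631591797 = 97040 seconds
In hours: 97040 / 3600 ≈ 27.0
In days: 97040 / 86400 ≈ 1.12

97040 seconds (27.0 hours / 1.12 days)


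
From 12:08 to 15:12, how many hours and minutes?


End time in minutes: 15×60 + 12 = 912
Start time in minutes: 12×60 + 8 = 728
Difference = 912 - 728 = 184 minutes
= 3 hours 4 minutes

3h 4m


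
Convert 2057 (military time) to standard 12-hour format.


Hour: 20
20 - 12 = 8 → PM

8:57 PM


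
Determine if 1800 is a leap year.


Rules: divisible by 4 AND (not by 100 OR by 400)
1800 ÷ 4 = 450 exactly → divisible by 4
1800 ÷ 100 = 18 exactly → divisible by 100
1800 ÷ 400 = 4 remainder 200 → not divisible by 400
Divisible by 100 but not by 400 → not a leap year

No


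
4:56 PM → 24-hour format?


16:56

Input: 4:56 PM
PM: 4 + 12 = 16


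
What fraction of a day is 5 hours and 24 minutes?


0.2250 (22.50%)

Total minutes: 5×60 + 24 = 324
Day = 24×60 = 1440 minutes
Fraction = 324/1440 = 0.2250
As a percentage: 324/1440 × 100 = 22.50%


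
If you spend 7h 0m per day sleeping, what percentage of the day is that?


29.2%

Time: 420 minutes
Day: 1440 minutes
Percentage = (420/1440) × 100 ≈ 29.2%


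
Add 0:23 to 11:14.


11:37

Start: 674 minutes from midnight
Add: 23 minutes
Total: 697 minutes
Hours: 697 ÷ 60 = 11 remainder 37


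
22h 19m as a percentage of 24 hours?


0.9299 (92.99%)

Total minutes: 22×60 + 19 = 1339
Day = 24×60 = 1440 minutes
Fraction = 1339/1440 ≈ 0.9299
As a percentage: 1339/1440 × 100 ≈ 92.99%


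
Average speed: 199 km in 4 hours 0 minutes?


Distance: 199 km
Time: 4 hours
Speed = 199 / 4 ≈ 49.8 km/h

49.8 km/h


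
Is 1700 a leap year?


Rules: divisible by 4 AND (not by 100 OR by 400)
1700 ÷ 4 = 425 exactly → divisible by 4
1700 ÷ 100 = 17 exactly → divisible by 100
1700 ÷ 400 = 4 remainder 100 → not divisible by 400
Divisible by 100 but not by 400 → not a leap year

No


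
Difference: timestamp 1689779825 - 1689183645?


596180 seconds (165.6 hours / 6.90 days)

Difference = 1689779825 - 1689183645 = 596180 seconds
In hours: 596180 / 3600 ≈ 165.6
In days: 596180 / 86400 ≈ 6.90


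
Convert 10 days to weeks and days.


1 weeks 3 days

Weeks: 10 ÷ 7 = 1 remainder 3


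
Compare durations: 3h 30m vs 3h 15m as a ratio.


Duration 1: 210 minutes
Duration 2: 195 minutes
Ratio = 210:195
GCD = 15
Simplified = 14:13
As a decimal: 14/13 ≈ 1.08

14:13 (1.08)


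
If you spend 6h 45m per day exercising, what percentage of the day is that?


Time: 405 minutes
Day: 1440 minutes
Percentage = (405/1440) × 100 ≈ 28.1%

28.1%


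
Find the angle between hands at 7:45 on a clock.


37.5°

Hour hand = 7×30 + 45×0.5 = 232.5°
Minute hand = 45×6 = 270°
Difference = |232.5 - 270| = 37.5°


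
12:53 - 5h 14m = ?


07:39

Start: 773 minutes from midnight
Subtract: 314 minutes
Remaining: 773 - 314 = 459
Hours: 7, Minutes: 39


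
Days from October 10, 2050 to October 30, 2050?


From October 10, 2050 to October 30, 2050
Same month: 30 - 10 = 20 days

20 days


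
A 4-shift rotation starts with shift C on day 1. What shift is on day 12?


Shifts: A, B, C, D
Start: C (index 2)
Day 12: (2 + 12 - 1) mod 4
= 13 mod 4
= 1
Index 1 → shift B

Shift B


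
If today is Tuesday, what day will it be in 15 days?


Wednesday

Start: Tuesday (index 1)
(1 + 15) mod 7
= 16 mod 7
= 2
Index 2 → Wednesday


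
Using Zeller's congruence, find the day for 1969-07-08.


Zeller's congruence:
q=8, m=7, k=69, j=19
h = (8 + ⌊13×8/5⌋ + 69 + ⌊69/4⌋ + ⌊19/4⌋ - 2×19) mod 7
= (8 + 20 + 69 + 17 + 4 - 38) mod 7
= 80 mod 7 = 3
h=3 → Tuesday

Tuesday


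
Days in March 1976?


Month: March (month 3)
March has 31 days

31 days


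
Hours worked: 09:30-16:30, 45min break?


Total time = (16×60+30) - (9×60+30)
= 990 - 570 = 420 min
Minus break: 420 - 45 = 375 min
= 6h 15m

6h 15m (375 minutes)


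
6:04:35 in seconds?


Hours: 6 × 3600 = 21600
Minutes: 4 × 60 = 240
Seconds: 35
Total = 21600 + 240 + 35 = 21875

21875 seconds


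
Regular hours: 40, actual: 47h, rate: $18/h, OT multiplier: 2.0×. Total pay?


Regular: 40h × $18 = $720.00
Overtime: 47 - 40 = 7h
OT pay: 7h × $18 × 2.0 = $252.00
Total = $720.00 + $252.00 = $972.00

$972.00


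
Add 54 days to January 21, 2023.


March 16, 2023

Start: January 21, 2023
Add 54 days
January 21 → February 1: 31 - 21 + 1 = 11 days (54 - 11 = 43 left)
February 1 → March 1: 28 - 1 + 1 = 28 days (43 - 28 = 15 left)
March 1 + 15 = March 16, 2023


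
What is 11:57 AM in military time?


11:57

Input: 11:57 AM
AM hour stays: 11


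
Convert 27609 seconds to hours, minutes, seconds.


7h 40m 9s

Hours: 27609 ÷ 3600 = 7 remainder 2409
Minutes: 2409 ÷ 60 = 40 remainder 9
Seconds: 9


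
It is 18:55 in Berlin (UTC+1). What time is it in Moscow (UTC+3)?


Time difference = UTC+3 - UTC+1 = +2 hours
New hour = (18 + 2) mod 24
= 20 mod 24 = 20
Minutes unchanged → 20:55

20:55


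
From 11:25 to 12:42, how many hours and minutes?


1h 17m

End time in minutes: 12×60 + 42 = 762
Start time in minutes: 11×60 + 25 = 685
Difference = 762 - 685 = 77 minutes
= 1 hours 17 minutes


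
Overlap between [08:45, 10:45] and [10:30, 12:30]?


15 minutes

Meeting A: 525-645 (in minutes from midnight)
Meeting B: 630-750
Overlap start = max(525, 630) = 630
Overlap end = min(645, 750) = 645
Overlap = max(0, 645 - 630) = 15 min


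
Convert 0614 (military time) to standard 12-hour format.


Hour: 6
6 < 12 → AM

6:14 AM


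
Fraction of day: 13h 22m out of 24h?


Total minutes: 13×60 + 22 = 802
Day = 24×60 = 1440 minutes
Fraction = 802/1440 ≈ 0.5569
As a percentage: 802/1440 × 100 ≈ 55.69%

0.5569 (55.69%)


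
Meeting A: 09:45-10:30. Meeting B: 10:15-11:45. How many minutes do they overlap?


15 minutes

Meeting A: 585-630 (in minutes from midnight)
Meeting B: 615-705
Overlap start = max(585, 615) = 615
Overlap end = min(630, 705) = 630
Overlap = max(0, 630 - 615) = 15 min


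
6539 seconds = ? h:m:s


1h 48m 59s

Hours: 6539 ÷ 3600 = 1 remainder 2939
Minutes: 2939 ÷ 60 = 48 remainder 59
Seconds: 59


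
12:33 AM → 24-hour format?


00:33

Input: 12:33 AM
12 AM → 00 (midnight)


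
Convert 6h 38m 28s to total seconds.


Hours: 6 × 3600 = 21600
Minutes: 38 × 60 = 2280
Seconds: 28
Total = 21600 + 2280 + 28 = 23908

23908 seconds


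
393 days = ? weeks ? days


56 weeks 1 days

Weeks: 393 ÷ 7 = 56 remainder 1


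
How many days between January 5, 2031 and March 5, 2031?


From January 5, 2031 to March 5, 2031
Rest of January 2031: 31 - 5 = 26
Full months: February 2031 28
Days into March 2031: 5
Total = 26 + 28 + 5 = 59 days

59 days


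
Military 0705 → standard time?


Hour: 7
7 < 12 → AM

7:05 AM


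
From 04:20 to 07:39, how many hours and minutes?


3h 19m

End time in minutes: 7×60 + 39 = 459
Start time in minutes: 4×60 + 20 = 260
Difference = 459 - 260 = 199 minutes
= 3 hours 19 minutes


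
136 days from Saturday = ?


Tuesday

Start: Saturday (index 5)
(5 + 136) mod 7
= 141 mod 7
= 1
Index 1 → Tuesday


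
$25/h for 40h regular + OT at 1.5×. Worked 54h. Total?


$1525.00

Regular: 40h × $25 = $1000.00
Overtime: 54 - 40 = 14h
OT pay: 14h × $25 × 1.5 = $525.00
Total = $1000.00 + $525.00 = $1525.00


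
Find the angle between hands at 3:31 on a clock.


Hour hand = 3×30 + 31×0.5 = 105.5°
Minute hand = 31×6 = 186°
Difference = |105.5 - 186| = 80.5°

80.5°


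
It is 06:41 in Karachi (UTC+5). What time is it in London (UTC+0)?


Time difference = UTC+0 - UTC+5 = -5 hours
New hour = (6 -5) mod 24
= 1 mod 24 = 1
Minutes unchanged → 01:41

01:41


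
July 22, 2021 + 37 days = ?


Start: July 22, 2021
Add 37 days
July 22 → August 1: 31 - 22 + 1 = 10 days (37 - 10 = 27 left)
August 1 + 27 = August 28, 2021

August 28, 2021


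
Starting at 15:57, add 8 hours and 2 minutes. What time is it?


Start: 957 minutes from midnight
Add: 482 minutes
Total: 1439 minutes
Hours: 1439 ÷ 60 = 23 remainder 59

23:59


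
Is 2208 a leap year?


Yes

Rules: divisible by 4 AND (not by 100 OR by 400)
2208 ÷ 4 = 552 exactly → divisible by 4
2208 ÷ 100 = 22 remainder 8 → not divisible by 100
Divisible by 4 but not by 100 → leap year


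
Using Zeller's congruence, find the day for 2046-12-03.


Monday

Zeller's congruence:
q=3, m=12, k=46, j=20
h = (3 + ⌊13×13/5⌋ + 46 + ⌊46/4⌋ + ⌊20/4⌋ - 2×20) mod 7
= (3 + 33 + 46 + 11 + 5 - 40) mod 7
= 58 mod 7 = 2
h=2 → Monday


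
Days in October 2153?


31 days

Month: October (month 10)
October has 31 days


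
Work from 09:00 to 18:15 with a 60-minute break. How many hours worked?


8h 15m (495 minutes)

Total time = (18×60+15) - (9×60+0)
= 1095 - 540 = 555 min
Minus break: 555 - 60 = 495 min
= 8h 15m


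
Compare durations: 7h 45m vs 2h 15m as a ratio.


31:9 (3.44)

Duration 1: 465 minutes
Duration 2: 135 minutes
Ratio = 465:135
GCD = 15
Simplified = 31:9
As a decimal: 31/9 ≈ 3.44


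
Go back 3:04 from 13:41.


10:37

Start: 821 minutes from midnight
Subtract: 184 minutes
Remaining: 821 - 184 = 637
Hours: 10, Minutes: 37


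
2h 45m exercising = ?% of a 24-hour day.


Time: 165 minutes
Day: 1440 minutes
Percentage = (165/1440) × 100 ≈ 11.5%

11.5%


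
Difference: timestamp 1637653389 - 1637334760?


Difference = 1637653389 - 1637334760 = 318629 seconds
In hours: 318629 / 3600 ≈ 88.5
In days: 318629 / 86400 ≈ 3.69

318629 seconds (88.5 hours / 3.69 days)


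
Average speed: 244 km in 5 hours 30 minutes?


Distance: 244 km
Time: 5h 30m = 330 min = 330/60 = 11/2 hours
Speed = 244 ÷ (11/2) = 244 × 2 / 11 = 488/11 ≈ 44.4 km/h

44.4 km/h


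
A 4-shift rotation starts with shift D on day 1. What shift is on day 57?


Shifts: A, B, C, D
Start: D (index 3)
Day 57: (3 + 57 - 1) mod 4
= 59 mod 4
= 3
Index 3 → shift D

Shift D


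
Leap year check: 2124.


Yes

Rules: divisible by 4 AND (not by 100 OR by 400)
2124 ÷ 4 = 531 exactly → divisible by 4
2124 ÷ 100 = 21 remainder 24 → not divisible by 100
Divisible by 4 but not by 100 → leap year


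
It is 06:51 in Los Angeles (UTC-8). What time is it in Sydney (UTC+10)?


00:51 (next day)

Time difference = UTC+10 - UTC-8 = +18 hours
New hour = (6 + 18) mod 24
= 24 mod 24 = 0
Minutes unchanged → 00:51; 24 ≥ 24 → next day


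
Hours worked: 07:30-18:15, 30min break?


Total time = (18×60+15) - (7×60+30)
= 1095 - 450 = 645 min
Minus break: 645 - 30 = 615 min
= 10h 15m

10h 15m (615 minutes)


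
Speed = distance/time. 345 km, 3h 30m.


Distance: 345 km
Time: 3h 30m = 210 min = 210/60 = 7/2 hours
Speed = 345 ÷ (7/2) = 345 × 2 / 7 = 690/7 ≈ 98.6 km/h

98.6 km/h


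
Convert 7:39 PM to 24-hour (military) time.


Input: 7:39 PM
PM: 7 + 12 = 19

19:39


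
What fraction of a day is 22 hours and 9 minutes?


Total minutes: 22×60 + 9 = 1329
Day = 24×60 = 1440 minutes
Fraction = 1329/1440 ≈ 0.9229
As a percentage: 1329/1440 × 100 ≈ 92.29%

0.9229 (92.29%)


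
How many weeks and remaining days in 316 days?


45 weeks 1 days

Weeks: 316 ÷ 7 = 45 remainder 1


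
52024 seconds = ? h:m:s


14h 27m 4s

Hours: 52024 ÷ 3600 = 14 remainder 1624
Minutes: 1624 ÷ 60 = 27 remainder 4
Seconds: 4


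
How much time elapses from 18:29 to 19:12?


End time in minutes: 19×60 + 12 = 1152
Start time in minutes: 18×60 + 29 = 1109
Difference = 1152 - 1109 = 43 minutes
= 0 hours 43 minutes

0h 43m


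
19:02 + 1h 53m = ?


Start: 1142 minutes from midnight
Add: 113 minutes
Total: 1255 minutes
Hours: 1255 ÷ 60 = 20 remainder 55

20:55


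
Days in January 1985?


31 days

Month: January (month 1)
January has 31 days


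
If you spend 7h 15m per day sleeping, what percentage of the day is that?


Time: 435 minutes
Day: 1440 minutes
Percentage = (435/1440) × 100 ≈ 30.2%

30.2%


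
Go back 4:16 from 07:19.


03:03

Start: 439 minutes from midnight
Subtract: 256 minutes
Remaining: 439 - 256 = 183
Hours: 3, Minutes: 3


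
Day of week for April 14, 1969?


Monday

Zeller's congruence:
q=14, m=4, k=69, j=19
h = (14 + ⌊13×5/5⌋ + 69 + ⌊69/4⌋ + ⌊19/4⌋ - 2×19) mod 7
= (14 + 13 + 69 + 17 + 4 - 38) mod 7
= 79 mod 7 = 2
h=2 → Monday


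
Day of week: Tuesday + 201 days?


Sunday

Start: Tuesday (index 1)
(1 + 201) mod 7
= 202 mod 7
= 6
Index 6 → Sunday


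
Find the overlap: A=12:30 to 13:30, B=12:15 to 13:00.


30 minutes

Meeting A: 750-810 (in minutes from midnight)
Meeting B: 735-780
Overlap start = max(750, 735) = 750
Overlap end = min(810, 780) = 780
Overlap = max(0, 780 - 750) = 30 min


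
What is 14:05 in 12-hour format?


2:05 PM

Hour: 14
14 - 12 = 2 → PM


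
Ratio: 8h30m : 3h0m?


17:6 (2.83)

Duration 1: 510 minutes
Duration 2: 180 minutes
Ratio = 510:180
GCD = 30
Simplified = 17:6
As a decimal: 17/6 ≈ 2.83


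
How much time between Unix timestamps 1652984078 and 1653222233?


238155 seconds (66.2 hours / 2.76 days)

Difference = 1653222233 - 1652984078 = 238155 seconds
In hours: 238155 / 3600 ≈ 66.2
In days: 238155 / 86400 ≈ 2.76


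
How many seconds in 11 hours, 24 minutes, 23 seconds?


Hours: 11 × 3600 = 39600
Minutes: 24 × 60 = 1440
Seconds: 23
Total = 39600 + 1440 + 23 = 41063

41063 seconds


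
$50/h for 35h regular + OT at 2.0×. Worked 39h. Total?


$2150.00

Regular: 35h × $50 = $1750.00
Overtime: 39 - 35 = 4h
OT pay: 4h × $50 × 2.0 = $400.00
Total = $1750.00 + $400.00 = $2150.00


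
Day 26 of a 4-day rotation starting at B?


Shift C

Shifts: A, B, C, D
Start: B (index 1)
Day 26: (1 + 26 - 1) mod 4
= 26 mod 4
= 2
Index 2 → shift C


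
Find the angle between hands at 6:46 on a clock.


73.0°

Hour hand = 6×30 + 46×0.5 = 203.0°
Minute hand = 46×6 = 276°
Difference = |203.0 - 276| = 73.0°


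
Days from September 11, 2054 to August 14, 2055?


From September 11, 2054 to August 14, 2055
Rest of September 2054: 30 - 11 = 19
Full months: October 31, November 30, December 31, January 31, February 2055 28, March 31, April 30, May 31, June 30, July 31
Days into August 2055: 14
Total = 19 + 31 + 30 + 31 + 31 + 28 + 31 + 30 + 31 + 30 + 31 + 14 = 337 days

337 days


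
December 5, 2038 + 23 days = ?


December 28, 2038

Start: December 5, 2038
Add 23 days
December 5 + 23 = December 28, 2038


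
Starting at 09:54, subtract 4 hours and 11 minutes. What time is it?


05:43

Start: 594 minutes from midnight
Subtract: 251 minutes
Remaining: 594 - 251 = 343
Hours: 5, Minutes: 43


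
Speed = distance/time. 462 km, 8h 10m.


56.6 km/h

Distance: 462 km
Time: 8h 10m = 490 min = 490/60 = 49/6 hours
Speed = 462 ÷ (49/6) = 462 × 6 / 49 = 2772/49 ≈ 56.6 km/h


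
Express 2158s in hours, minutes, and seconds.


Hours: 2158 ÷ 3600 = 0 remainder 2158
Minutes: 2158 ÷ 60 = 35 remainder 58
Seconds: 58

0h 35m 58s


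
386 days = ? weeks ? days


55 weeks 1 days

Weeks: 386 ÷ 7 = 55 remainder 1


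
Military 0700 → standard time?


7:00 AM

Hour: 7
7 < 12 → AM


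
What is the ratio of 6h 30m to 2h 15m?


26:9 (2.89)

Duration 1: 390 minutes
Duration 2: 135 minutes
Ratio = 390:135
GCD = 15
Simplified = 26:9
As a decimal: 26/9 ≈ 2.89


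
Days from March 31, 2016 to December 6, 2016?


250 days

From March 31, 2016 to December 6, 2016
Rest of March 2016: 31 - 31 = 0
Full months: April 30, May 31, June 30, July 31, August 31, September 30, October 31, November 30
Days into December 2016: 6
Total = 0 + 30 + 31 + 30 + 31 + 31 + 30 + 31 + 30 + 6 = 250 days


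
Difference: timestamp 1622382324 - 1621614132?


768192 seconds (213.4 hours / 8.89 days)

Difference = 1622382324 - 1621614132 = 768192 seconds
In hours: 768192 / 3600 ≈ 213.4
In days: 768192 / 86400 ≈ 8.89


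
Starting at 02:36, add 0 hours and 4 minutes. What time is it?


Start: 156 minutes from midnight
Add: 4 minutes
Total: 160 minutes
Hours: 160 ÷ 60 = 2 remainder 40

02:40


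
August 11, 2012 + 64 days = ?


October 14, 2012

Start: August 11, 2012
Add 64 days
August 11 → September 1: 31 - 11 + 1 = 21 days (64 - 21 = 43 left)
September 1 → October 1: 30 - 1 + 1 = 30 days (43 - 30 = 13 left)
October 1 + 13 = October 14, 2012


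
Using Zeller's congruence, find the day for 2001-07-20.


Friday

Zeller's congruence:
q=20, m=7, k=1, j=20
h = (20 + ⌊13×8/5⌋ + 1 + ⌊1/4⌋ + ⌊20/4⌋ - 2×20) mod 7
= (20 + 20 + 1 + 0 + 5 - 40) mod 7
= 6 mod 7 = 6
h=6 → Friday


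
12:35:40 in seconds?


45340 seconds

Hours: 12 × 3600 = 43200
Minutes: 35 × 60 = 2100
Seconds: 40
Total = 43200 + 2100 + 40 = 45340


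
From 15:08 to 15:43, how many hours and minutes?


End time in minutes: 15×60 + 43 = 943
Start time in minutes: 15×60 + 8 = 908
Difference = 943 - 908 = 35 minutes
= 0 hours 35 minutes

0h 35m


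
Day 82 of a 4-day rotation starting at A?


Shifts: A, B, C, D
Start: A (index 0)
Day 82: (0 + 82 - 1) mod 4
= 81 mod 4
= 1
Index 1 → shift B

Shift B


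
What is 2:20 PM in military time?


14:20

Input: 2:20 PM
PM: 2 + 12 = 14


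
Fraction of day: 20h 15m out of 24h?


0.8438 (84.38%)

Total minutes: 20×60 + 15 = 1215
Day = 24×60 = 1440 minutes
Fraction = 1215/1440 ≈ 0.8438
As a percentage: 1215/1440 × 100 ≈ 84.38%


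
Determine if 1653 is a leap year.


Rules: divisible by 4 AND (not by 100 OR by 400)
1653 ÷ 4 = 413 remainder 1 → not divisible by 4
Not divisible by 4 → not a leap year

No


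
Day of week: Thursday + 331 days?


Start: Thursday (index 3)
(3 + 331) mod 7
= 334 mod 7
= 5
Index 5 → Saturday

Saturday


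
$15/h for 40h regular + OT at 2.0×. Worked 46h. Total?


$780.00

Regular: 40h × $15 = $600.00
Overtime: 46 - 40 = 6h
OT pay: 6h × $15 × 2.0 = $180.00
Total = $600.00 + $180.00 = $780.00


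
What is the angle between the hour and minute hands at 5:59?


Hour hand = 5×30 + 59×0.5 = 179.5°
Minute hand = 59×6 = 354°
Difference = |179.5 - 354| = 174.5°

174.5°


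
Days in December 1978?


Month: December (month 12)
December has 31 days

31 days


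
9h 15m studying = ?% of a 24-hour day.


Time: 555 minutes
Day: 1440 minutes
Percentage = (555/1440) × 100 ≈ 38.5%

38.5%


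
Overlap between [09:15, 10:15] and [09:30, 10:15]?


45 minutes

Meeting A: 555-615 (in minutes from midnight)
Meeting B: 570-615
Overlap start = max(555, 570) = 570
Overlap end = min(615, 615) = 615
Overlap = max(0, 615 - 570) = 45 min


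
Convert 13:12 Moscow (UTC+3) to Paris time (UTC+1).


Time difference = UTC+1 - UTC+3 = -2 hours
New hour = (13 -2) mod 24
= 11 mod 24 = 11
Minutes unchanged → 11:12

11:12


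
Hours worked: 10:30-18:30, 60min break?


7h 0m (420 minutes)

Total time = (18×60+30) - (10×60+30)
= 1110 - 630 = 480 min
Minus break: 480 - 60 = 420 min
= 7h 0m


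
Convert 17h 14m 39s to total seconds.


62079 seconds

Hours: 17 × 3600 = 61200
Minutes: 14 × 60 = 840
Seconds: 39
Total = 61200 + 840 + 39 = 62079


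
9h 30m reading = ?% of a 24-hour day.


Time: 570 minutes
Day: 1440 minutes
Percentage = (570/1440) × 100 ≈ 39.6%

39.6%


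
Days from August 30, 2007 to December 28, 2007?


From August 30, 2007 to December 28, 2007
Rest of August 2007: 31 - 30 = 1
Full months: September 30, October 31, November 30
Days into December 2007: 28
Total = 1 + 30 + 31 + 30 + 28 = 120 days

120 days


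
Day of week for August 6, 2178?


Thursday

Zeller's congruence:
q=6, m=8, k=78, j=21
h = (6 + ⌊13×9/5⌋ + 78 + ⌊78/4⌋ + ⌊21/4⌋ - 2×21) mod 7
= (6 + 23 + 78 + 19 + 5 - 42) mod 7
= 89 mod 7 = 5
h=5 → Thursday


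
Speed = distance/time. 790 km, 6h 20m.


124.7 km/h

Distance: 790 km
Time: 6h 20m = 380 min = 380/60 = 19/3 hours
Speed = 790 ÷ (19/3) = 790 × 3 / 19 = 2370/19 ≈ 124.7 km/h


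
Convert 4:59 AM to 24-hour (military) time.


Input: 4:59 AM
AM hour stays: 4

04:59


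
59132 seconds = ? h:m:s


Hours: 59132 ÷ 3600 = 16 remainder 1532
Minutes: 1532 ÷ 60 = 25 remainder 32
Seconds: 32

16h 25m 32s


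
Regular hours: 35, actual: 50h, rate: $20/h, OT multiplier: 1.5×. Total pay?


$1150.00

Regular: 35h × $20 = $700.00
Overtime: 50 - 35 = 15h
OT pay: 15h × $20 × 1.5 = $450.00
Total = $700.00 + $450.00 = $1150.00


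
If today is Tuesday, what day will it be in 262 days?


Friday

Start: Tuesday (index 1)
(1 + 262) mod 7
= 263 mod 7
= 4
Index 4 → Friday


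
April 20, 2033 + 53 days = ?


June 12, 2033

Start: April 20, 2033
Add 53 days
April 20 → May 1: 30 - 20 + 1 = 11 days (53 - 11 = 42 left)
May 1 → June 1: 31 - 1 + 1 = 31 days (42 - 31 = 11 left)
June 1 + 11 = June 12, 2033


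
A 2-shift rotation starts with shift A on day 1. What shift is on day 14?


Shifts: A, B
Start: A (index 0)
Day 14: (0 + 14 - 1) mod 2
= 13 mod 2
= 1
Index 1 → shift B

Shift B


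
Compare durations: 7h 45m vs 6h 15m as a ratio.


Duration 1: 465 minutes
Duration 2: 375 minutes
Ratio = 465:375
GCD = 15
Simplified = 31:25
As a decimal: 31/25 = 1.24

31:25 (1.24)


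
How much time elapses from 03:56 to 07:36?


3h 40m

End time in minutes: 7×60 + 36 = 456
Start time in minutes: 3×60 + 56 = 236
Difference = 456 - 236 = 220 minutes
= 3 hours 40 minutes


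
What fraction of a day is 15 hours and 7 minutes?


Total minutes: 15×60 + 7 = 907
Day = 24×60 = 1440 minutes
Fraction = 907/1440 ≈ 0.6299
As a percentage: 907/1440 × 100 ≈ 62.99%

0.6299 (62.99%)


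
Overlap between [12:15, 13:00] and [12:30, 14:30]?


Meeting A: 735-780 (in minutes from midnight)
Meeting B: 750-870
Overlap start = max(735, 750) = 750
Overlap end = min(780, 870) = 780
Overlap = max(0, 780 - 750) = 30 min

30 minutes


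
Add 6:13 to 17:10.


23:23

Start: 1030 minutes from midnight
Add: 373 minutes
Total: 1403 minutes
Hours: 1403 ÷ 60 = 23 remainder 23


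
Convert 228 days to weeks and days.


32 weeks 4 days

Weeks: 228 ÷ 7 = 32 remainder 4


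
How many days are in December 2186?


31 days

Month: December (month 12)
December has 31 days


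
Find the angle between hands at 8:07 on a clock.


158.5°

Hour hand = 8×30 + 7×0.5 = 243.5°
Minute hand = 7×6 = 42°
Difference = |243.5 - 42| = 201.5°
Since > 180°: 360 - 201.5 = 158.5°


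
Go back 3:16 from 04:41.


01:25

Start: 281 minutes from midnight
Subtract: 196 minutes
Remaining: 281 - 196 = 85
Hours: 1, Minutes: 25


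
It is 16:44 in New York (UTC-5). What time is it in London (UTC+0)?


Time difference = UTC+0 - UTC-5 = +5 hours
New hour = (16 + 5) mod 24
= 21 mod 24 = 21
Minutes unchanged → 21:44

21:44


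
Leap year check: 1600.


Rules: divisible by 4 AND (not by 100 OR by 400)
1600 ÷ 4 = 400 exactly → divisible by 4
1600 ÷ 100 = 16 exactly → divisible by 100
1600 ÷ 400 = 4 exactly → divisible by 400
Divisible by 400 → leap year

Yes


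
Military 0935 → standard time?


Hour: 9
9 < 12 → AM

9:35 AM


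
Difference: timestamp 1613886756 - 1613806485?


80271 seconds (22.3 hours / 0.93 days)

Difference = 1613886756 - 1613806485 = 80271 seconds
In hours: 80271 / 3600 ≈ 22.3
In days: 80271 / 86400 ≈ 0.93


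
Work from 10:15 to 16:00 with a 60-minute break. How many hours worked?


Total time = (16×60+0) - (10×60+15)
= 960 - 615 = 345 min
Minus break: 345 - 60 = 285 min
= 4h 45m

4h 45m (285 minutes)


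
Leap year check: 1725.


No

Rules: divisible by 4 AND (not by 100 OR by 400)
1725 ÷ 4 = 431 remainder 1 → not divisible by 4
Not divisible by 4 → not a leap year


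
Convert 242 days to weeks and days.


Weeks: 242 ÷ 7 = 34 remainder 4

34 weeks 4 days


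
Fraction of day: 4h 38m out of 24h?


0.1931 (19.31%)

Total minutes: 4×60 + 38 = 278
Day = 24×60 = 1440 minutes
Fraction = 278/1440 ≈ 0.1931
As a percentage: 278/1440 × 100 ≈ 19.31%


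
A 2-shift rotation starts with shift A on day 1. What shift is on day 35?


Shifts: A, B
Start: A (index 0)
Day 35: (0 + 35 - 1) mod 2
= 34 mod 2
= 0
Index 0 → shift A

Shift A


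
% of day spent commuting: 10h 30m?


Time: 630 minutes
Day: 1440 minutes
Percentage = (630/1440) × 100 ≈ 43.8%

43.8%


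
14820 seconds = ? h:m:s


4h 7m 0s

Hours: 14820 ÷ 3600 = 4 remainder 420
Minutes: 420 ÷ 60 = 7 remainder 0
Seconds: 0


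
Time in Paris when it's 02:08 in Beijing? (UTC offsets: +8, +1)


19:08 (previous day)

Time difference = UTC+1 - UTC+8 = -7 hours
New hour = (2 -7) mod 24
= -5 mod 24 = 19
Minutes unchanged → 19:08; -5 < 0 → previous day


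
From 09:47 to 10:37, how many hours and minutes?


End time in minutes: 10×60 + 37 = 637
Start time in minutes: 9×60 + 47 = 587
Difference = 637 - 587 = 50 minutes
= 0 hours 50 minutes

0h 50m


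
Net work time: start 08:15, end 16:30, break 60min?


Total time = (16×60+30) - (8×60+15)
= 990 - 495 = 495 min
Minus break: 495 - 60 = 435 min
= 7h 15m

7h 15m (435 minutes)


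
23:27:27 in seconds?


Hours: 23 × 3600 = 82800
Minutes: 27 × 60 = 1620
Seconds: 27
Total = 82800 + 1620 + 27 = 84447

84447 seconds


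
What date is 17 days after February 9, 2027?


Start: February 9, 2027
Add 17 days
February 9 + 17 = February 26, 2027

February 26, 2027


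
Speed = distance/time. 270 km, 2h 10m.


124.6 km/h

Distance: 270 km
Time: 2h 10m = 130 min = 130/60 = 13/6 hours
Speed = 270 ÷ (13/6) = 270 × 6 / 13 = 1620/13 ≈ 124.6 km/h


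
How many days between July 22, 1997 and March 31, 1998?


252 days

From July 22, 1997 to March 31, 1998
Rest of July 1997: 31 - 22 = 9
Full months: August 31, September 30, October 31, November 30, December 31, January 31, February 1998 28
Days into March 1998: 31
Total = 9 + 31 + 30 + 31 + 30 + 31 + 31 + 28 + 31 = 252 days


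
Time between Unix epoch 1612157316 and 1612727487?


570171 seconds (158.4 hours / 6.60 days)

Difference = 1612727487 - 1612157316 = 570171 seconds
In hours: 570171 / 3600 ≈ 158.4
In days: 570171 / 86400 ≈ 6.60


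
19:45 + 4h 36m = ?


Start: 1185 minutes from midnight
Add: 276 minutes
Total: 1461 minutes
Hours: 1461 ÷ 60 = 24 remainder 21
24 ≥ 24 → 24 - 24 = 0 (next day)

00:21 (next day)


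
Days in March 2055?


Month: March (month 3)
March has 31 days

31 days


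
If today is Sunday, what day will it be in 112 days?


Start: Sunday (index 6)
(6 + 112) mod 7
= 118 mod 7
= 6
Index 6 → Sunday

Sunday


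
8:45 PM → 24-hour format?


Input: 8:45 PM
PM: 8 + 12 = 20

20:45


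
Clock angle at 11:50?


55.0°

Hour hand = 11×30 + 50×0.5 = 355.0°
Minute hand = 50×6 = 300°
Difference = |355.0 - 300| = 55.0°


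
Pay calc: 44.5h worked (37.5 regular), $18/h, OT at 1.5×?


Regular: 37.5h × $18 = $675.00
Overtime: 44.5 - 37.5 = 7.0h
OT pay: 7.0h × $18 × 1.5 = $189.00
Total = $675.00 + $189.00 = $864.00

$864.00


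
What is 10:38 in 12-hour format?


Hour: 10
10 < 12 → AM

10:38 AM


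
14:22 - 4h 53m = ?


09:29

Start: 862 minutes from midnight
Subtract: 293 minutes
Remaining: 862 - 293 = 569
Hours: 9, Minutes: 29


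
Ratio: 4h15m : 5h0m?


Duration 1: 255 minutes
Duration 2: 300 minutes
Ratio = 255:300
GCD = 15
Simplified = 17:20
As a decimal: 17/20 = 0.85

17:20 (0.85)


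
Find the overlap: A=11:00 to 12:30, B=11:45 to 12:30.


Meeting A: 660-750 (in minutes from midnight)
Meeting B: 705-750
Overlap start = max(660, 705) = 705
Overlap end = min(750, 750) = 750
Overlap = max(0, 750 - 705) = 45 min

45 minutes


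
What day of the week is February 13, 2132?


Wednesday

Zeller's congruence:
q=13, m=14, k=31, j=21
h = (13 + ⌊13×15/5⌋ + 31 + ⌊31/4⌋ + ⌊21/4⌋ - 2×21) mod 7
= (13 + 39 + 31 + 7 + 5 - 42) mod 7
= 53 mod 7 = 4
h=4 → Wednesday


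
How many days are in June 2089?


30 days

Month: June (month 6)
June has 30 days


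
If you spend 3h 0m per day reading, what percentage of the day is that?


Time: 180 minutes
Day: 1440 minutes
Percentage = (180/1440) × 100 = 12.5%

12.5%


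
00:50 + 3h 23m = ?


Start: 50 minutes from midnight
Add: 203 minutes
Total: 253 minutes
Hours: 253 ÷ 60 = 4 remainder 13

04:13


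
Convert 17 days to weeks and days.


2 weeks 3 days

Weeks: 17 ÷ 7 = 2 remainder 3


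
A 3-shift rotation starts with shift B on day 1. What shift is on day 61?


Shift B

Shifts: A, B, C
Start: B (index 1)
Day 61: (1 + 61 - 1) mod 3
= 61 mod 3
= 1
Index 1 → shift B


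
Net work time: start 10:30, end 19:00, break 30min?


8h 0m (480 minutes)

Total time = (19×60+0) - (10×60+30)
= 1140 - 630 = 510 min
Minus break: 510 - 30 = 480 min
= 8h 0m


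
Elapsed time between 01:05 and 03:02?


End time in minutes: 3×60 + 2 = 182
Start time in minutes: 1×60 + 5 = 65
Difference = 182 - 65 = 117 minutes
= 1 hours 57 minutes

1h 57m


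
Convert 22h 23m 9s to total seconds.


80589 seconds

Hours: 22 × 3600 = 79200
Minutes: 23 × 60 = 1380
Seconds: 9
Total = 79200 + 1380 + 9 = 80589


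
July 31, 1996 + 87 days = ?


Start: July 31, 1996
Add 87 days
July 31 → August 1: 31 - 31 + 1 = 1 days (87 - 1 = 86 left)
August 1 → September 1: 31 - 1 + 1 = 31 days (86 - 31 = 55 left)
September 1 → October 1: 30 - 1 + 1 = 30 days (55 - 30 = 25 left)
October 1 + 25 = October 26, 1996

October 26, 1996


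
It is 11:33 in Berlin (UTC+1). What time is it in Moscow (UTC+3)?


13:33

Time difference = UTC+3 - UTC+1 = +2 hours
New hour = (11 + 2) mod 24
= 13 mod 24 = 13
Minutes unchanged → 13:33


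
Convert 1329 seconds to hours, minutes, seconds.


Hours: 1329 ÷ 3600 = 0 remainder 1329
Minutes: 1329 ÷ 60 = 22 remainder 9
Seconds: 9

0h 22m 9s


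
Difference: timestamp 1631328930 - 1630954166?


Difference = 1631328930 - 1630954166 = 374764 seconds
In hours: 374764 / 3600 ≈ 104.1
In days: 374764 / 86400 ≈ 4.34

374764 seconds (104.1 hours / 4.34 days)


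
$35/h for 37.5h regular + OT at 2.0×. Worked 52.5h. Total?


$2362.50

Regular: 37.5h × $35 = $1312.50
Overtime: 52.5 - 37.5 = 15.0h
OT pay: 15.0h × $35 × 2.0 = $1050.00
Total = $1312.50 + $1050.00 = $2362.50


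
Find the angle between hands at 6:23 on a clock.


53.5°

Hour hand = 6×30 + 23×0.5 = 191.5°
Minute hand = 23×6 = 138°
Difference = |191.5 - 138| = 53.5°


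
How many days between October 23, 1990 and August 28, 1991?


309 days

From October 23, 1990 to August 28, 1991
Rest of October 1990: 31 - 23 = 8
Full months: November 30, December 31, January 31, February 1991 28, March 31, April 30, May 31, June 30, July 31
Days into August 1991: 28
Total = 8 + 30 + 31 + 31 + 28 + 31 + 30 + 31 + 30 + 31 + 28 = 309 days


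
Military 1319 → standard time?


Hour: 13
13 - 12 = 1 → PM

1:19 PM


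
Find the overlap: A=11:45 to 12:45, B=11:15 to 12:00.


Meeting A: 705-765 (in minutes from midnight)
Meeting B: 675-720
Overlap start = max(705, 675) = 705
Overlap end = min(765, 720) = 720
Overlap = max(0, 720 - 705) = 15 min

15 minutes


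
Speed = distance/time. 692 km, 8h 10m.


Distance: 692 km
Time: 8h 10m = 490 min = 490/60 = 49/6 hours
Speed = 692 ÷ (49/6) = 692 × 6 / 49 = 4152/49 ≈ 84.7 km/h

84.7 km/h


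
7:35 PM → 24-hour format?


Input: 7:35 PM
PM: 7 + 12 = 19

19:35
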